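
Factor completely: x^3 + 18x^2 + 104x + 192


Try integer roots (divisors of 192). x=-6: p(-6)=0.
Divide out (x + 6): quotient is x^2 + 12x + 32.
Factor the quadratic: (x + 8)(x + 4)
Result: (x + 6)(x + 8)(x + 4)


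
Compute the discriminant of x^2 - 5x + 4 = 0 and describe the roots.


D = b^2 - 4ac = (-5)^2 - 4(1)(4) = 25 - 16 = 9
Since D > 0: two distinct rational roots


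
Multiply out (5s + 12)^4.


Expand (5s + 12)^4 by repeated multiplication:
  (5s + 12)^2 = 25s^2 + 120s + 144
  (5s + 12)^3 = 125s^3 + 900s^2 + 2160s + 1728
= 625s^4 + 6000s^3 + 21600s^2 + 34560s + 20736


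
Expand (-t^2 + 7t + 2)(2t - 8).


Distribute each term of the first polynomial:
  (-t^2)(2t - 8) = -2t^3 + 8t^2
  (7t)(2t - 8) = 14t^2 - 56t
  (2)(2t - 8) = 4t - 16
Sum: -2t^3 + 22t^2 - 52t - 16


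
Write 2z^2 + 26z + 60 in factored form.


Roots satisfy r1 + r2 = -b/a = -13 and r1*r2 = c/a = 30.
So r1 = -3, r2 = -10.
2z^2 + 26z + 60 = 2(z - r1)(z - r2) = 2(z + 3)(z + 10)


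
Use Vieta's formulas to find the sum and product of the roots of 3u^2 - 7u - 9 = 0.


For au^2+bu+c=0: sum = -b/a, product = c/a.
a=3, b=-7, c=-9
Sum = -(-7)/3 = 7/3
Product = (-9)/3 = -3


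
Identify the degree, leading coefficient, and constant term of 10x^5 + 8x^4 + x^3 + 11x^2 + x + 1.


Highest power of x is 5, with coefficient 10. Constant term is 1.
Degree = 5, leading coefficient = 10, constant term = 1


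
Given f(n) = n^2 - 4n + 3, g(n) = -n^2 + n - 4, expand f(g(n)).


Substitute g(n) into f:
f(g(n)) = 1*(-n^2 + n - 4)^2 + (-4)*(-n^2 + n - 4) + 3
(-n^2 + n - 4)^2 = n^4 - 2n^3 + 9n^2 - 8n + 16
Expand and combine: n^4 - 2n^3 + 13n^2 - 12n + 35


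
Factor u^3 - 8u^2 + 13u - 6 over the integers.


Try integer roots (divisors of -6). u=1: p(1)=0.
Divide out (u - 1): quotient is u^2 - 7u + 6.
Factor the quadratic: (u - 6)(u - 1)
Result: (u - 1)(u - 6)(u - 1)


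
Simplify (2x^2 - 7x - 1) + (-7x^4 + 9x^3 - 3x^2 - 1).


Align terms by degree and add:
  2x^2 - 7x - 1
  -7x^4 + 9x^3 - 3x^2 - 1
= -7x^4 + 9x^3 - x^2 - 7x - 2


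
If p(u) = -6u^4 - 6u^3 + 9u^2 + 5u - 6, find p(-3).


Using direct substitution:
  -6 * (-3)^4 = -486
  -6 * (-3)^3 = 162
  9 * (-3)^2 = 81
  5 * (-3)^1 = -15
  constant: -6
Sum = -486 + 162 + 81 - 15 - 6 = -264


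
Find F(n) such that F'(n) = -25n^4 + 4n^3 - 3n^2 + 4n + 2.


Reverse power rule on each term:
  ∫ -25n^4 dn = -5n^5
  ∫ 4n^3 dn = n^4
  ∫ -3n^2 dn = -n^3
  ∫ 4n dn = 2n^2
  ∫ 2 dn = 2n
F(n) = -5n^5 + n^4 - n^3 + 2n^2 + 2n + C


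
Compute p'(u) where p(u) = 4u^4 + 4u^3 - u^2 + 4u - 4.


Apply the power rule term by term:
  d/du(4u^4) = 16u^3
  d/du(4u^3) = 12u^2
  d/du(-u^2) = -2u
  d/du(4u) = 4
  d/du(-4) = 0
p'(u) = 16u^3 + 12u^2 - 2u + 4


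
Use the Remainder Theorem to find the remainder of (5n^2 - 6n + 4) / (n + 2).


By the Remainder Theorem, the remainder equals p(-2):
  5*(-2)^2 = 20
  -6*(-2)^1 = 12
  constant: 4
Sum: 20 + 12 + 4 = 36


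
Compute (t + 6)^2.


Expand (t + 6)^2 by repeated multiplication:
= t^2 + 12t + 36


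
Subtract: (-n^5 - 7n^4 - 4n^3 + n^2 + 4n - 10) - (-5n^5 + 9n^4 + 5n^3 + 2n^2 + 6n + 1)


Distribute the minus sign:
  (-n^5 - 7n^4 - 4n^3 + n^2 + 4n - 10)
- (-5n^5 + 9n^4 + 5n^3 + 2n^2 + 6n + 1)
Negate second polynomial: 5n^5 - 9n^4 - 5n^3 - 2n^2 - 6n - 1
Add: 4n^5 - 16n^4 - 9n^3 - n^2 - 2n - 11


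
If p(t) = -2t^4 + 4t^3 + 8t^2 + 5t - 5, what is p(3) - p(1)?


p(3) = 28
p(1) = 10
p(3) - p(1) = 28 - 10 = 18


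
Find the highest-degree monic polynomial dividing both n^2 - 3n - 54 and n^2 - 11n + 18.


Factor each:
  n^2 - 3n - 54 = (n - 9)(n + 6)
  n^2 - 11n + 18 = (n - 9)(n - 2)
Common monic factor: n - 9


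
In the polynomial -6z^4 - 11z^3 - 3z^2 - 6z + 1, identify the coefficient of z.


Read off the coefficient of z: -6


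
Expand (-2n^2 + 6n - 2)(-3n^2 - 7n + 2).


Distribute each term of the first polynomial:
  (-2n^2)(-3n^2 - 7n + 2) = 6n^4 + 14n^3 - 4n^2
  (6n)(-3n^2 - 7n + 2) = -18n^3 - 42n^2 + 12n
  (-2)(-3n^2 - 7n + 2) = 6n^2 + 14n - 4
Sum: 6n^4 - 4n^3 - 40n^2 + 26n - 4


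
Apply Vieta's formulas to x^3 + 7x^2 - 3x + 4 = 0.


Monic cubic x^3+bx^2+cx+d=0: sum=-b, pairwise sum=c, product=-d.
b=7, c=-3, d=4
r1+r2+r3 = -7
r1r2+r1r3+r2r3 = -3
r1r2r3 = -4


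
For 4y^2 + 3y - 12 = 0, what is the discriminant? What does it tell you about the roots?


D = b^2 - 4ac = (3)^2 - 4(4)(-12) = 9 + 192 = 201
Since D > 0: two distinct irrational roots


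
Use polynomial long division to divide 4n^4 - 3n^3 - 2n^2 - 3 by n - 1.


(4n^4 - 3n^3 - 2n^2 - 3) / (n - 1)
Step 1: 4n^3 * (n - 1) = 4n^4 - 4n^3; subtract.
Step 2: n^2 * (n - 1) = n^3 - n^2; subtract.
Step 3: -n * (n - 1) = -n^2 + n; subtract.
Step 4: -1 * (n - 1) = -n + 1; subtract.
Quotient: 4n^3 + n^2 - n - 1, Remainder: -4


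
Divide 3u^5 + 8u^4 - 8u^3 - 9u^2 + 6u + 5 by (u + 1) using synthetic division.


Synthetic division with c = -1. Coefficients: 3, 8, -8, -9, 6, 5
Bring down 3.
  3 * -1 = -3; -3 + 8 = 5
  5 * -1 = -5; -5 - 8 = -13
  -13 * -1 = 13; 13 - 9 = 4
  4 * -1 = -4; -4 + 6 = 2
  2 * -1 = -2; -2 + 5 = 3
Quotient: 3u^4 + 5u^3 - 13u^2 + 4u + 2, Remainder: 3


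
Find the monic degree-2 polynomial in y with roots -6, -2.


p(y) = (y + 6)(y + 2)
Expand: y^2 + 8y + 12


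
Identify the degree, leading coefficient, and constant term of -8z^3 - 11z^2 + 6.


Highest power of z is 3, with coefficient -8. Constant term is 6.
Degree = 3, leading coefficient = -8, constant term = 6


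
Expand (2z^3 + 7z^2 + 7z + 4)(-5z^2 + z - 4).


Distribute each term of the first polynomial:
  (2z^3)(-5z^2 + z - 4) = -10z^5 + 2z^4 - 8z^3
  (7z^2)(-5z^2 + z - 4) = -35z^4 + 7z^3 - 28z^2
  (7z)(-5z^2 + z - 4) = -35z^3 + 7z^2 - 28z
  (4)(-5z^2 + z - 4) = -20z^2 + 4z - 16
Sum: -10z^5 - 33z^4 - 36z^3 - 41z^2 - 24z - 16


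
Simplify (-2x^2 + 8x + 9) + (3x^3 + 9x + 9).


Align terms by degree and add:
  -2x^2 + 8x + 9
+ 3x^3 + 9x + 9
= 3x^3 - 2x^2 + 17x + 18


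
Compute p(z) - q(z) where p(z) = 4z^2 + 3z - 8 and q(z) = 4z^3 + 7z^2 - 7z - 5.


Distribute the minus sign:
  (4z^2 + 3z - 8)
- (4z^3 + 7z^2 - 7z - 5)
Negate second polynomial: -4z^3 - 7z^2 + 7z + 5
Add: -4z^3 - 3z^2 + 10z - 3


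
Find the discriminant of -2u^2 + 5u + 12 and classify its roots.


D = b^2 - 4ac = (5)^2 - 4(-2)(12) = 25 + 96 = 121
Since D > 0: two distinct rational roots


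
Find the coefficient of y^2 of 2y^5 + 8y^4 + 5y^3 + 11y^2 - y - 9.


Read off the coefficient of y^2: 11


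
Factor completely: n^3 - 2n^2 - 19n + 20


Try integer roots (divisors of 20). n=1: p(1)=0.
Divide out (n - 1): quotient is n^2 - n - 20.
Factor the quadratic: (n + 4)(n - 5)
Result: (n - 1)(n + 4)(n - 5)


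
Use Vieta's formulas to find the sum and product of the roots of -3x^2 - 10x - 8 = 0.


For ax^2+bx+c=0: sum = -b/a, product = c/a.
a=-3, b=-10, c=-8
Sum = -(-10)/-3 = -10/3
Product = (-8)/-3 = 8/3


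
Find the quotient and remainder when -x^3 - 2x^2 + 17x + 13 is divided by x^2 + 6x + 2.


(-x^3 - 2x^2 + 17x + 13) / (x^2 + 6x + 2)
Step 1: -x * (x^2 + 6x + 2) = -x^3 - 6x^2 - 2x; subtract.
Step 2: 4 * (x^2 + 6x + 2) = 4x^2 + 24x + 8; subtract.
Quotient: -x + 4, Remainder: -5x + 5


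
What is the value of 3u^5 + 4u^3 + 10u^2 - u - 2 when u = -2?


Using direct substitution:
  3 * (-2)^5 = -96
  0 * (-2)^4 = 0
  4 * (-2)^3 = -32
  10 * (-2)^2 = 40
  -1 * (-2)^1 = 2
  constant: -2
Sum = -96 + 0 - 32 + 40 + 2 - 2 = -88


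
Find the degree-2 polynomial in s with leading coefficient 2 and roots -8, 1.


p(s) = 2(s + 8)(s - 1)
Expand: 2s^2 + 14s - 16


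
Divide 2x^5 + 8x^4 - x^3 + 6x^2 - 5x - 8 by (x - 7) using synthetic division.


Synthetic division with c = 7. Coefficients: 2, 8, -1, 6, -5, -8
Bring down 2.
  2 * 7 = 14; 14 + 8 = 22
  22 * 7 = 154; 154 - 1 = 153
  153 * 7 = 1071; 1071 + 6 = 1077
  1077 * 7 = 7539; 7539 - 5 = 7534
  7534 * 7 = 52738; 52738 - 8 = 52730
Quotient: 2x^4 + 22x^3 + 153x^2 + 1077x + 7534, Remainder: 52730


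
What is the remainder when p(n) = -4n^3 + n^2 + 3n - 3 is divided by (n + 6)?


By the Remainder Theorem, the remainder equals p(-6):
  -4*(-6)^3 = 864
  1*(-6)^2 = 36
  3*(-6)^1 = -18
  constant: -3
Sum: 864 + 36 - 18 - 3 = 879


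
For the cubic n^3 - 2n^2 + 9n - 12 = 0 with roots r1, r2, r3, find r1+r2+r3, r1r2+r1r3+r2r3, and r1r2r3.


Monic cubic n^3+bn^2+cn+d=0: sum=-b, pairwise sum=c, product=-d.
b=-2, c=9, d=-12
r1+r2+r3 = 2
r1r2+r1r3+r2r3 = 9
r1r2r3 = 12


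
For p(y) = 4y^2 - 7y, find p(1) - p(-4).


p(1) = -3
p(-4) = 92
p(1) - p(-4) = -3 - 92 = -95


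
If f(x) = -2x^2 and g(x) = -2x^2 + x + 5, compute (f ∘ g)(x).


Substitute g(x) into f:
f(g(x)) = -2*(-2x^2 + x + 5)^2
(-2x^2 + x + 5)^2 = 4x^4 - 4x^3 - 19x^2 + 10x + 25
Expand and combine: -8x^4 + 8x^3 + 38x^2 - 20x - 50


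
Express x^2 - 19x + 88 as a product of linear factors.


Roots satisfy r1 + r2 = -b/a = 19 and r1*r2 = c/a = 88.
So r1 = 11, r2 = 8.
x^2 - 19x + 88 = (x - r1)(x - r2) = (x - 11)(x - 8)


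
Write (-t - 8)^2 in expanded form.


Expand (-t - 8)^2 by repeated multiplication:
= t^2 + 16t + 64


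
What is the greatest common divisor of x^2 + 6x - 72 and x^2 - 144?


Factor each:
  x^2 + 6x - 72 = (x + 12)(x - 6)
  x^2 - 144 = (x + 12)(x - 12)
Common monic factor: x + 12


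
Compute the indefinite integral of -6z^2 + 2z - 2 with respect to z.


Reverse power rule on each term:
  ∫ -6z^2 dz = -2z^3
  ∫ 2z dz = z^2
  ∫ -2 dz = -2z
F(z) = -2z^3 + z^2 - 2z + C


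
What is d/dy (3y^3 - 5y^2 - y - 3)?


Apply the power rule term by term:
  d/dy(3y^3) = 9y^2
  d/dy(-5y^2) = -10y
  d/dy(-y) = -1
  d/dy(-3) = 0
p'(y) = 9y^2 - 10y - 1


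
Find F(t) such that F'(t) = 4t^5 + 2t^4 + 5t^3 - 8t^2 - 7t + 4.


Reverse power rule on each term:
  ∫ 4t^5 dt = (2/3)t^6
  ∫ 2t^4 dt = (2/5)t^5
  ∫ 5t^3 dt = (5/4)t^4
  ∫ -8t^2 dt = -(8/3)t^3
  ∫ -7t dt = -(7/2)t^2
  ∫ 4 dt = 4t
F(t) = (2/3)t^6 + (2/5)t^5 + (5/4)t^4 - (8/3)t^3 - (7/2)t^2 + 4t + C


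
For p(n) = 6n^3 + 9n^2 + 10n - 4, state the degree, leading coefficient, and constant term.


Highest power of n is 3, with coefficient 6. Constant term is -4.
Degree = 3, leading coefficient = 6, constant term = -4


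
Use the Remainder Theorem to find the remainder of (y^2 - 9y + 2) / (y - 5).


By the Remainder Theorem, the remainder equals p(5):
  1*(5)^2 = 25
  -9*(5)^1 = -45
  constant: 2
Sum: 25 - 45 + 2 = -18


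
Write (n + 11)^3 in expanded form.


Expand (n + 11)^3 by repeated multiplication:
  (n + 11)^2 = n^2 + 22n + 121
= n^3 + 33n^2 + 363n + 1331


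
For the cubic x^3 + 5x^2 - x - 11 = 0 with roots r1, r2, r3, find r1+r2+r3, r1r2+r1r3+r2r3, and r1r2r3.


Monic cubic x^3+bx^2+cx+d=0: sum=-b, pairwise sum=c, product=-d.
b=5, c=-1, d=-11
r1+r2+r3 = -5
r1r2+r1r3+r2r3 = -1
r1r2r3 = 11


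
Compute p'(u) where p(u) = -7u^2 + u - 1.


Apply the power rule term by term:
  d/du(-7u^2) = -14u
  d/du(u) = 1
  d/du(-1) = 0
p'(u) = -14u + 1


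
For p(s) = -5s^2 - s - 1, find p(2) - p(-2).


p(2) = -23
p(-2) = -19
p(2) - p(-2) = -23 + 19 = -4


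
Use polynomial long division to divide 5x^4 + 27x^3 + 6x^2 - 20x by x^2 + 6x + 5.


(5x^4 + 27x^3 + 6x^2 - 20x) / (x^2 + 6x + 5)
Step 1: 5x^2 * (x^2 + 6x + 5) = 5x^4 + 30x^3 + 25x^2; subtract.
Step 2: -3x * (x^2 + 6x + 5) = -3x^3 - 18x^2 - 15x; subtract.
Step 3: -1 * (x^2 + 6x + 5) = -x^2 - 6x - 5; subtract.
Quotient: 5x^2 - 3x - 1, Remainder: x + 5


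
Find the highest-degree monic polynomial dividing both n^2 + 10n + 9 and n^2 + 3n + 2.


Factor each:
  n^2 + 10n + 9 = (n + 1)(n + 9)
  n^2 + 3n + 2 = (n + 1)(n + 2)
Common monic factor: n + 1


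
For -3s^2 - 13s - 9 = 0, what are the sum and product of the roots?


For as^2+bs+c=0: sum = -b/a, product = c/a.
a=-3, b=-13, c=-9
Sum = -(-13)/-3 = -13/3
Product = (-9)/-3 = 3


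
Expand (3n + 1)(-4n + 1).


Distribute each term of the first polynomial:
  (3n)(-4n + 1) = -12n^2 + 3n
  (1)(-4n + 1) = -4n + 1
Sum: -12n^2 - n + 1


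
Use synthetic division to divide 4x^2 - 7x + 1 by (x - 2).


Synthetic division with c = 2. Coefficients: 4, -7, 1
Bring down 4.
  4 * 2 = 8; 8 - 7 = 1
  1 * 2 = 2; 2 + 1 = 3
Quotient: 4x + 1, Remainder: 3


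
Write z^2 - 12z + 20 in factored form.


Roots satisfy r1 + r2 = -b/a = 12 and r1*r2 = c/a = 20.
So r1 = 10, r2 = 2.
z^2 - 12z + 20 = (z - r1)(z - r2) = (z - 10)(z - 2)


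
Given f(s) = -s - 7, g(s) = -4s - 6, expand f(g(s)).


Substitute g(s) into f:
f(g(s)) = -1*(-4s - 6) + (-7)
Expand and combine: 4s - 1


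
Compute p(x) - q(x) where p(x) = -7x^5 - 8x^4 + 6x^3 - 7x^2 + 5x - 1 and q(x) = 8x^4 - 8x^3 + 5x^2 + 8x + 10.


Distribute the minus sign:
  (-7x^5 - 8x^4 + 6x^3 - 7x^2 + 5x - 1)
- (8x^4 - 8x^3 + 5x^2 + 8x + 10)
Negate second polynomial: -8x^4 + 8x^3 - 5x^2 - 8x - 10
Add: -7x^5 - 16x^4 + 14x^3 - 12x^2 - 3x - 11


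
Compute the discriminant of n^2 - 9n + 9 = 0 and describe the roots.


D = b^2 - 4ac = (-9)^2 - 4(1)(9) = 81 - 36 = 45
Since D > 0: two distinct irrational roots


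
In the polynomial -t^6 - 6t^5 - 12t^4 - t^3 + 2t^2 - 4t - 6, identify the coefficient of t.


Read off the coefficient of t: -4


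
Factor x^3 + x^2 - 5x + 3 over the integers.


Try integer roots (divisors of 3). x=1: p(1)=0.
Divide out (x - 1): quotient is x^2 + 2x - 3.
Factor the quadratic: (x + 3)(x - 1)
Result: (x - 1)(x + 3)(x - 1)


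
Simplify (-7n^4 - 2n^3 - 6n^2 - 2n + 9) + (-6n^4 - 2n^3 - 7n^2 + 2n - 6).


Align terms by degree and add:
  -7n^4 - 2n^3 - 6n^2 - 2n + 9
  -6n^4 - 2n^3 - 7n^2 + 2n - 6
= -13n^4 - 4n^3 - 13n^2 + 3


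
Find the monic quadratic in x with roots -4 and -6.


p(x) = (x + 4)(x + 6)
Expand: x^2 + 10x + 24


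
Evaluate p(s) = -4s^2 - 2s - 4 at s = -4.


Using direct substitution:
  -4 * (-4)^2 = -64
  -2 * (-4)^1 = 8
  constant: -4
Sum = -64 + 8 - 4 = -60


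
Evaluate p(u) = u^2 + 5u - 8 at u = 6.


Using direct substitution:
  1 * (6)^2 = 36
  5 * (6)^1 = 30
  constant: -8
Sum = 36 + 30 - 8 = 58


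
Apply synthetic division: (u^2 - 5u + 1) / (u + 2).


Synthetic division with c = -2. Coefficients: 1, -5, 1
Bring down 1.
  1 * -2 = -2; -2 - 5 = -7
  -7 * -2 = 14; 14 + 1 = 15
Quotient: u - 7, Remainder: 15


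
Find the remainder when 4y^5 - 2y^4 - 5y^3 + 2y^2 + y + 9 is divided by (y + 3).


By the Remainder Theorem, the remainder equals p(-3):
  4*(-3)^5 = -972
  -2*(-3)^4 = -162
  -5*(-3)^3 = 135
  2*(-3)^2 = 18
  1*(-3)^1 = -3
  constant: 9
Sum: -972 - 162 + 135 + 18 - 3 + 9 = -975


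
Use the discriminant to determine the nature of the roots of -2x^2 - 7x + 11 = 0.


D = b^2 - 4ac = (-7)^2 - 4(-2)(11) = 49 + 88 = 137
Since D > 0: two distinct irrational roots


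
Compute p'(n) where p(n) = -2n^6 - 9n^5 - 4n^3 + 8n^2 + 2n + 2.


Apply the power rule term by term:
  d/dn(-2n^6) = -12n^5
  d/dn(-9n^5) = -45n^4
  d/dn(-4n^3) = -12n^2
  d/dn(8n^2) = 16n
  d/dn(2n) = 2
  d/dn(2) = 0
p'(n) = -12n^5 - 45n^4 - 12n^2 + 16n + 2


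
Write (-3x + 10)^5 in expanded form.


Expand (-3x + 10)^5 by repeated multiplication:
  (-3x + 10)^2 = 9x^2 - 60x + 100
  (-3x + 10)^3 = -27x^3 + 270x^2 - 900x + 1000
  (-3x + 10)^4 = 81x^4 - 1080x^3 + 5400x^2 - 12000x + 10000
= -243x^5 + 4050x^4 - 27000x^3 + 90000x^2 - 150000x + 100000


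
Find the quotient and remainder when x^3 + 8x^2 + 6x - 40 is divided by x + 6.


(x^3 + 8x^2 + 6x - 40) / (x + 6)
Step 1: x^2 * (x + 6) = x^3 + 6x^2; subtract.
Step 2: 2x * (x + 6) = 2x^2 + 12x; subtract.
Step 3: -6 * (x + 6) = -6x - 36; subtract.
Quotient: x^2 + 2x - 6, Remainder: -4


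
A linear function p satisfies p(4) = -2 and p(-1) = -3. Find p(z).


p(z) = mz + b. Using p(4)=-2, p(-1)=-3:
m = (-2 + 3)/(4 + 1) = 1/5 = 1/5
b = -2 - m*(4) = -2 - 4/5 = -14/5
p(z) = (1/5)z - (14/5)


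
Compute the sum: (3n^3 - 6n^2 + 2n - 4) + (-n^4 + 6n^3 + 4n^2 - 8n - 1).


Align terms by degree and add:
  3n^3 - 6n^2 + 2n - 4
  -n^4 + 6n^3 + 4n^2 - 8n - 1
= -n^4 + 9n^3 - 2n^2 - 6n - 5


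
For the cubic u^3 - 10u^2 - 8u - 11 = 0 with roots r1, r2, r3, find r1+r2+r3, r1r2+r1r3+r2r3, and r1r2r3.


Monic cubic u^3+bu^2+cu+d=0: sum=-b, pairwise sum=c, product=-d.
b=-10, c=-8, d=-11
r1+r2+r3 = 10
r1r2+r1r3+r2r3 = -8
r1r2r3 = 11


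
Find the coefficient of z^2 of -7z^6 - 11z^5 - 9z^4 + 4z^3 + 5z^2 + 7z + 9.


Read off the coefficient of z^2: 5


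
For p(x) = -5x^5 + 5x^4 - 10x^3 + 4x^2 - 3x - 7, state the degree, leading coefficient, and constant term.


Highest power of x is 5, with coefficient -5. Constant term is -7.
Degree = 5, leading coefficient = -5, constant term = -7


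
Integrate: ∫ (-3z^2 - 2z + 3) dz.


Reverse power rule on each term:
  ∫ -3z^2 dz = -z^3
  ∫ -2z dz = -z^2
  ∫ 3 dz = 3z
F(z) = -z^3 - z^2 + 3z + C


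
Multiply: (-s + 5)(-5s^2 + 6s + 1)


Distribute each term of the first polynomial:
  (-s)(-5s^2 + 6s + 1) = 5s^3 - 6s^2 - s
  (5)(-5s^2 + 6s + 1) = -25s^2 + 30s + 5
Sum: 5s^3 - 31s^2 + 29s + 5


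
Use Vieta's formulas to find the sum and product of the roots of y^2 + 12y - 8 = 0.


For ay^2+by+c=0: sum = -b/a, product = c/a.
a=1, b=12, c=-8
Sum = -(12)/1 = -12
Product = (-8)/1 = -8


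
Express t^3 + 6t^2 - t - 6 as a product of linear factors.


Try integer roots (divisors of -6). t=1: p(1)=0.
Divide out (t - 1): quotient is t^2 + 7t + 6.
Factor the quadratic: (t + 1)(t + 6)
Result: (t - 1)(t + 1)(t + 6)


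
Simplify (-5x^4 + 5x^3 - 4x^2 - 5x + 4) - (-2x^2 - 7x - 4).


Distribute the minus sign:
  (-5x^4 + 5x^3 - 4x^2 - 5x + 4)
- (-2x^2 - 7x - 4)
Negate second polynomial: 2x^2 + 7x + 4
Add: -5x^4 + 5x^3 - 2x^2 + 2x + 8


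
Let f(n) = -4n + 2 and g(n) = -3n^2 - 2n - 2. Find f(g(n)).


Substitute g(n) into f:
f(g(n)) = -4*(-3n^2 - 2n - 2) + 2
Expand and combine: 12n^2 + 8n + 10


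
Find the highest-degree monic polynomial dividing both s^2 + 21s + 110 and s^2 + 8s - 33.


Factor each:
  s^2 + 21s + 110 = (s + 11)(s + 10)
  s^2 + 8s - 33 = (s + 11)(s - 3)
Common monic factor: s + 11


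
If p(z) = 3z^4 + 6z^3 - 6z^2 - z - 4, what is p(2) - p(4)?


p(2) = 66
p(4) = 1048
p(2) - p(4) = 66 - 1048 = -982


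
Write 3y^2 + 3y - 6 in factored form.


Roots satisfy r1 + r2 = -b/a = -1 and r1*r2 = c/a = -2.
So r1 = 1, r2 = -2.
3y^2 + 3y - 6 = 3(y - r1)(y - r2) = 3(y - 1)(y + 2)


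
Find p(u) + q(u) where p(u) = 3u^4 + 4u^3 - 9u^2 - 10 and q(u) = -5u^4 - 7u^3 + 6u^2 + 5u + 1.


Align terms by degree and add:
  3u^4 + 4u^3 - 9u^2 - 10
  -5u^4 - 7u^3 + 6u^2 + 5u + 1
= -2u^4 - 3u^3 - 3u^2 + 5u - 9


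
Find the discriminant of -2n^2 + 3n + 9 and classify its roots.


D = b^2 - 4ac = (3)^2 - 4(-2)(9) = 9 + 72 = 81
Since D > 0: two distinct rational roots


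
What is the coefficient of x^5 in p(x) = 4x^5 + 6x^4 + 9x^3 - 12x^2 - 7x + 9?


Read off the coefficient of x^5: 4


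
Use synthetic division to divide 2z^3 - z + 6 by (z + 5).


Synthetic division with c = -5. Coefficients: 2, 0, -1, 6
Bring down 2.
  2 * -5 = -10; -10 + 0 = -10
  -10 * -5 = 50; 50 - 1 = 49
  49 * -5 = -245; -245 + 6 = -239
Quotient: 2z^2 - 10z + 49, Remainder: -239


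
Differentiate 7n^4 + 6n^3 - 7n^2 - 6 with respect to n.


Apply the power rule term by term:
  d/dn(7n^4) = 28n^3
  d/dn(6n^3) = 18n^2
  d/dn(-7n^2) = -14n
  d/dn(-6) = 0
p'(n) = 28n^3 + 18n^2 - 14n


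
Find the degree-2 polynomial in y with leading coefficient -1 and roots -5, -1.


p(y) = -(y + 5)(y + 1)
Expand: -y^2 - 6y - 5


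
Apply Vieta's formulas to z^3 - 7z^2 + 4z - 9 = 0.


Monic cubic z^3+bz^2+cz+d=0: sum=-b, pairwise sum=c, product=-d.
b=-7, c=4, d=-9
r1+r2+r3 = 7
r1r2+r1r3+r2r3 = 4
r1r2r3 = 9


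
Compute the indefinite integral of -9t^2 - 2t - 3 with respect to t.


Reverse power rule on each term:
  ∫ -9t^2 dt = -3t^3
  ∫ -2t dt = -t^2
  ∫ -3 dt = -3t
F(t) = -3t^3 - t^2 - 3t + C


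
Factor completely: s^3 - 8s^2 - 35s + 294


Try integer roots (divisors of 294). s=-6: p(-6)=0.
Divide out (s + 6): quotient is s^2 - 14s + 49.
Factor the quadratic: (s - 7)(s - 7)
Result: (s + 6)(s - 7)(s - 7)


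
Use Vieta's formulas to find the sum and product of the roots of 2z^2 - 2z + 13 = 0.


For az^2+bz+c=0: sum = -b/a, product = c/a.
a=2, b=-2, c=13
Sum = -(-2)/2 = 1
Product = (13)/2 = 13/2


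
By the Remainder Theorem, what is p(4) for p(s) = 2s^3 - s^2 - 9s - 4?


By the Remainder Theorem, the remainder equals p(4):
  2*(4)^3 = 128
  -1*(4)^2 = -16
  -9*(4)^1 = -36
  constant: -4
Sum: 128 - 16 - 36 - 4 = 72


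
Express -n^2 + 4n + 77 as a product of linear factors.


Roots satisfy r1 + r2 = -b/a = 4 and r1*r2 = c/a = -77.
So r1 = -7, r2 = 11.
-n^2 + 4n + 77 = -(n - r1)(n - r2) = -(n + 7)(n - 11)


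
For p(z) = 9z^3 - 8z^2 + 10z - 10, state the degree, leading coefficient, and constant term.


Highest power of z is 3, with coefficient 9. Constant term is -10.
Degree = 3, leading coefficient = 9, constant term = -10


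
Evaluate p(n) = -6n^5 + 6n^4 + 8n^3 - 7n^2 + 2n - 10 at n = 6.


Using direct substitution:
  -6 * (6)^5 = -46656
  6 * (6)^4 = 7776
  8 * (6)^3 = 1728
  -7 * (6)^2 = -252
  2 * (6)^1 = 12
  constant: -10
Sum = -46656 + 7776 + 1728 - 252 + 12 - 10 = -37402


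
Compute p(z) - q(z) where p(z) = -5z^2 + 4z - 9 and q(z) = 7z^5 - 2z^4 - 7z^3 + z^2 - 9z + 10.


Distribute the minus sign:
  (-5z^2 + 4z - 9)
- (7z^5 - 2z^4 - 7z^3 + z^2 - 9z + 10)
Negate second polynomial: -7z^5 + 2z^4 + 7z^3 - z^2 + 9z - 10
Add: -7z^5 + 2z^4 + 7z^3 - 6z^2 + 13z - 19


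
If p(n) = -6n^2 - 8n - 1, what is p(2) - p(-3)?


p(2) = -41
p(-3) = -31
p(2) - p(-3) = -41 + 31 = -10


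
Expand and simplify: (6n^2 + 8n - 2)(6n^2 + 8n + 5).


Distribute each term of the first polynomial:
  (6n^2)(6n^2 + 8n + 5) = 36n^4 + 48n^3 + 30n^2
  (8n)(6n^2 + 8n + 5) = 48n^3 + 64n^2 + 40n
  (-2)(6n^2 + 8n + 5) = -12n^2 - 16n - 10
Sum: 36n^4 + 96n^3 + 82n^2 + 24n - 10


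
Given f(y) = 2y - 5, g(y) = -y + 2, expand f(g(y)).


Substitute g(y) into f:
f(g(y)) = 2*(-y + 2) + (-5)
Expand and combine: -2y - 1


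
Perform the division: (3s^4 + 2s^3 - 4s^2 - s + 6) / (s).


(3s^4 + 2s^3 - 4s^2 - s + 6) / (s)
Step 1: 3s^3 * (s) = 3s^4; subtract.
Step 2: 2s^2 * (s) = 2s^3; subtract.
Step 3: -4s * (s) = -4s^2; subtract.
Step 4: -1 * (s) = -s; subtract.
Quotient: 3s^3 + 2s^2 - 4s - 1, Remainder: 6


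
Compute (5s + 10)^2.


Expand (5s + 10)^2 by repeated multiplication:
= 25s^2 + 100s + 100


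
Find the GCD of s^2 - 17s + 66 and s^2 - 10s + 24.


Factor each:
  s^2 - 17s + 66 = (s - 6)(s - 11)
  s^2 - 10s + 24 = (s - 6)(s - 4)
Common monic factor: s - 6


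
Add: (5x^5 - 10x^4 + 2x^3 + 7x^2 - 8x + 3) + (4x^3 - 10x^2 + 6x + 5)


Align terms by degree and add:
  5x^5 - 10x^4 + 2x^3 + 7x^2 - 8x + 3
+ 4x^3 - 10x^2 + 6x + 5
= 5x^5 - 10x^4 + 6x^3 - 3x^2 - 2x + 8


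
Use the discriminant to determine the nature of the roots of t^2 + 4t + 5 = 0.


D = b^2 - 4ac = (4)^2 - 4(1)(5) = 16 - 20 = -4
Since D < 0: two complex conjugate roots (no real roots)


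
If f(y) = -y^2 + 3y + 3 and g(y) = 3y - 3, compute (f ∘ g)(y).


Substitute g(y) into f:
f(g(y)) = -1*(3y - 3)^2 + 3*(3y - 3) + 3
(3y - 3)^2 = 9y^2 - 18y + 9
Expand and combine: -9y^2 + 27y - 15


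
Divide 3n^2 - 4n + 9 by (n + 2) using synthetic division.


Synthetic division with c = -2. Coefficients: 3, -4, 9
Bring down 3.
  3 * -2 = -6; -6 - 4 = -10
  -10 * -2 = 20; 20 + 9 = 29
Quotient: 3n - 10, Remainder: 29


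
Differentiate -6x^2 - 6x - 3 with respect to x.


Apply the power rule term by term:
  d/dx(-6x^2) = -12x
  d/dx(-6x) = -6
  d/dx(-3) = 0
p'(x) = -12x - 6


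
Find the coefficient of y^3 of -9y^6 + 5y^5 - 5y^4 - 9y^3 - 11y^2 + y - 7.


Read off the coefficient of y^3: -9


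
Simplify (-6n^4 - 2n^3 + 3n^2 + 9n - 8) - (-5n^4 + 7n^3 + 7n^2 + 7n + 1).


Distribute the minus sign:
  (-6n^4 - 2n^3 + 3n^2 + 9n - 8)
- (-5n^4 + 7n^3 + 7n^2 + 7n + 1)
Negate second polynomial: 5n^4 - 7n^3 - 7n^2 - 7n - 1
Add: -n^4 - 9n^3 - 4n^2 + 2n - 9


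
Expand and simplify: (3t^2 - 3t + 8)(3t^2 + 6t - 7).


Distribute each term of the first polynomial:
  (3t^2)(3t^2 + 6t - 7) = 9t^4 + 18t^3 - 21t^2
  (-3t)(3t^2 + 6t - 7) = -9t^3 - 18t^2 + 21t
  (8)(3t^2 + 6t - 7) = 24t^2 + 48t - 56
Sum: 9t^4 + 9t^3 - 15t^2 + 69t - 56


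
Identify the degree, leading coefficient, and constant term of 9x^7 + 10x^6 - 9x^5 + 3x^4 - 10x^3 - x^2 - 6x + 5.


Highest power of x is 7, with coefficient 9. Constant term is 5.
Degree = 7, leading coefficient = 9, constant term = 5


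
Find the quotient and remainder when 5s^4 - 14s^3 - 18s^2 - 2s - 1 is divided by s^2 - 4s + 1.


(5s^4 - 14s^3 - 18s^2 - 2s - 1) / (s^2 - 4s + 1)
Step 1: 5s^2 * (s^2 - 4s + 1) = 5s^4 - 20s^3 + 5s^2; subtract.
Step 2: 6s * (s^2 - 4s + 1) = 6s^3 - 24s^2 + 6s; subtract.
Step 3: 1 * (s^2 - 4s + 1) = s^2 - 4s + 1; subtract.
Quotient: 5s^2 + 6s + 1, Remainder: -4s - 2


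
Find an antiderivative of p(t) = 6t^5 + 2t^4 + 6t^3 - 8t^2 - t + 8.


Reverse power rule on each term:
  ∫ 6t^5 dt = t^6
  ∫ 2t^4 dt = (2/5)t^5
  ∫ 6t^3 dt = (3/2)t^4
  ∫ -8t^2 dt = -(8/3)t^3
  ∫ -t dt = -(1/2)t^2
  ∫ 8 dt = 8t
F(t) = t^6 + (2/5)t^5 + (3/2)t^4 - (8/3)t^3 - (1/2)t^2 + 8t + C


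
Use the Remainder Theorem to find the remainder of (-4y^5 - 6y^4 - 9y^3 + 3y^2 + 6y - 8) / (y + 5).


By the Remainder Theorem, the remainder equals p(-5):
  -4*(-5)^5 = 12500
  -6*(-5)^4 = -3750
  -9*(-5)^3 = 1125
  3*(-5)^2 = 75
  6*(-5)^1 = -30
  constant: -8
Sum: 12500 - 3750 + 1125 + 75 - 30 - 8 = 9912


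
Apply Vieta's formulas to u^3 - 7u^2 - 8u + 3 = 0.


Monic cubic u^3+bu^2+cu+d=0: sum=-b, pairwise sum=c, product=-d.
b=-7, c=-8, d=3
r1+r2+r3 = 7
r1r2+r1r3+r2r3 = -8
r1r2r3 = -3


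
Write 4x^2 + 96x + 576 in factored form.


Roots satisfy r1 + r2 = -b/a = -24 and r1*r2 = c/a = 144.
So r1 = -12, r2 = -12.
4x^2 + 96x + 576 = 4(x - r1)(x - r2) = 4(x + 12)(x + 12)


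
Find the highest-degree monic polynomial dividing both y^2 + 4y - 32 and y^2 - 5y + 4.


Factor each:
  y^2 + 4y - 32 = (y - 4)(y + 8)
  y^2 - 5y + 4 = (y - 4)(y - 1)
Common monic factor: y - 4


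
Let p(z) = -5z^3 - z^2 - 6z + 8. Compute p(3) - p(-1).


p(3) = -154
p(-1) = 18
p(3) - p(-1) = -154 - 18 = -172


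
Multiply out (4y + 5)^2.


Expand (4y + 5)^2 by repeated multiplication:
= 16y^2 + 40y + 25


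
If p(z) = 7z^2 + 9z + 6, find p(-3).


Using direct substitution:
  7 * (-3)^2 = 63
  9 * (-3)^1 = -27
  constant: 6
Sum = 63 - 27 + 6 = 42


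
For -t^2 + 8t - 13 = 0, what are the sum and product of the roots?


For at^2+bt+c=0: sum = -b/a, product = c/a.
a=-1, b=8, c=-13
Sum = -(8)/-1 = 8
Product = (-13)/-1 = 13


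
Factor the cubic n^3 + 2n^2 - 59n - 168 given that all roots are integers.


Try integer roots (divisors of -168). n=8: p(8)=0.
Divide out (n - 8): quotient is n^2 + 10n + 21.
Factor the quadratic: (n + 7)(n + 3)
Result: (n - 8)(n + 7)(n + 3)


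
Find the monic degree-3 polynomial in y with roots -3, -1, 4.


p(y) = (y + 3)(y + 1)(y - 4)
Expand: y^3 - 13y - 12


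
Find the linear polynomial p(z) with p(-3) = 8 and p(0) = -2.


p(z) = mz + b. Using p(-3)=8, p(0)=-2:
m = (8 + 2)/(-3) = 10/-3 = -10/3
b = 8 - m*(-3) = 8 - 10 = -2
p(z) = -(10/3)z - 2


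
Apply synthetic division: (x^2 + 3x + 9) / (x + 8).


Synthetic division with c = -8. Coefficients: 1, 3, 9
Bring down 1.
  1 * -8 = -8; -8 + 3 = -5
  -5 * -8 = 40; 40 + 9 = 49
Quotient: x - 5, Remainder: 49


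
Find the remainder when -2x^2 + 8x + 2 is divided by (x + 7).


By the Remainder Theorem, the remainder equals p(-7):
  -2*(-7)^2 = -98
  8*(-7)^1 = -56
  constant: 2
Sum: -98 - 56 + 2 = -152


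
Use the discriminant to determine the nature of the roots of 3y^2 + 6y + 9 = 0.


D = b^2 - 4ac = (6)^2 - 4(3)(9) = 36 - 108 = -72
Since D < 0: two complex conjugate roots (no real roots)


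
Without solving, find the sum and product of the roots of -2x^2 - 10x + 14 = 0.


For ax^2+bx+c=0: sum = -b/a, product = c/a.
a=-2, b=-10, c=14
Sum = -(-10)/-2 = -5
Product = (14)/-2 = -7


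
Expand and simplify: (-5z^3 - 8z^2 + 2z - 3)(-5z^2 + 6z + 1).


Distribute each term of the first polynomial:
  (-5z^3)(-5z^2 + 6z + 1) = 25z^5 - 30z^4 - 5z^3
  (-8z^2)(-5z^2 + 6z + 1) = 40z^4 - 48z^3 - 8z^2
  (2z)(-5z^2 + 6z + 1) = -10z^3 + 12z^2 + 2z
  (-3)(-5z^2 + 6z + 1) = 15z^2 - 18z - 3
Sum: 25z^5 + 10z^4 - 63z^3 + 19z^2 - 16z - 3


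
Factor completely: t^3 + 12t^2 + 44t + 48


Try integer roots (divisors of 48). t=-2: p(-2)=0.
Divide out (t + 2): quotient is t^2 + 10t + 24.
Factor the quadratic: (t + 6)(t + 4)
Result: (t + 2)(t + 6)(t + 4)


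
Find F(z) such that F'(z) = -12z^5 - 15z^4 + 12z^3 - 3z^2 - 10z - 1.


Reverse power rule on each term:
  ∫ -12z^5 dz = -2z^6
  ∫ -15z^4 dz = -3z^5
  ∫ 12z^3 dz = 3z^4
  ∫ -3z^2 dz = -z^3
  ∫ -10z dz = -5z^2
  ∫ -1 dz = -z
F(z) = -2z^6 - 3z^5 + 3z^4 - z^3 - 5z^2 - z + C


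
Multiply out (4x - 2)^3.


Expand (4x - 2)^3 by repeated multiplication:
  (4x - 2)^2 = 16x^2 - 16x + 4
= 64x^3 - 96x^2 + 48x - 8


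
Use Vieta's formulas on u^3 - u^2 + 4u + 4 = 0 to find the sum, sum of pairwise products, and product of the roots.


Monic cubic u^3+bu^2+cu+d=0: sum=-b, pairwise sum=c, product=-d.
b=-1, c=4, d=4
r1+r2+r3 = 1
r1r2+r1r3+r2r3 = 4
r1r2r3 = -4


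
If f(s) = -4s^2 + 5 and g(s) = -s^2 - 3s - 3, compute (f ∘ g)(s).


Substitute g(s) into f:
f(g(s)) = -4*(-s^2 - 3s - 3)^2 + 5
(-s^2 - 3s - 3)^2 = s^4 + 6s^3 + 15s^2 + 18s + 9
Expand and combine: -4s^4 - 24s^3 - 60s^2 - 72s - 31


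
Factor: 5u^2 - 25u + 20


Roots satisfy r1 + r2 = -b/a = 5 and r1*r2 = c/a = 4.
So r1 = 1, r2 = 4.
5u^2 - 25u + 20 = 5(u - r1)(u - r2) = 5(u - 1)(u - 4)


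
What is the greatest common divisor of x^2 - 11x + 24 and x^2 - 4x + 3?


Factor each:
  x^2 - 11x + 24 = (x - 3)(x - 8)
  x^2 - 4x + 3 = (x - 3)(x - 1)
Common monic factor: x - 3


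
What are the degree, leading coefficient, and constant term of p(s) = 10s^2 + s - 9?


Highest power of s is 2, with coefficient 10. Constant term is -9.
Degree = 2, leading coefficient = 10, constant term = -9


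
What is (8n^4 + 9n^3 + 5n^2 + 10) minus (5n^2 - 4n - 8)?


Distribute the minus sign:
  (8n^4 + 9n^3 + 5n^2 + 10)
- (5n^2 - 4n - 8)
Negate second polynomial: -5n^2 + 4n + 8
Add: 8n^4 + 9n^3 + 4n + 18


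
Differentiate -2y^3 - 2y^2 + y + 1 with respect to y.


Apply the power rule term by term:
  d/dy(-2y^3) = -6y^2
  d/dy(-2y^2) = -4y
  d/dy(y) = 1
  d/dy(1) = 0
p'(y) = -6y^2 - 4y + 1


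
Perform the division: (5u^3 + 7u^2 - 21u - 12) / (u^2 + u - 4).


(5u^3 + 7u^2 - 21u - 12) / (u^2 + u - 4)
Step 1: 5u * (u^2 + u - 4) = 5u^3 + 5u^2 - 20u; subtract.
Step 2: 2 * (u^2 + u - 4) = 2u^2 + 2u - 8; subtract.
Quotient: 5u + 2, Remainder: -3u - 4


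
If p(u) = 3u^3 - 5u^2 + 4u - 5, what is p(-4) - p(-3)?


p(-4) = -293
p(-3) = -143
p(-4) - p(-3) = -293 + 143 = -150


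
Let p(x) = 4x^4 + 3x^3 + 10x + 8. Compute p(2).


Using direct substitution:
  4 * (2)^4 = 64
  3 * (2)^3 = 24
  0 * (2)^2 = 0
  10 * (2)^1 = 20
  constant: 8
Sum = 64 + 24 + 0 + 20 + 8 = 116


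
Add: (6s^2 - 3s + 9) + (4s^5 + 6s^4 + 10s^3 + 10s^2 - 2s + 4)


Align terms by degree and add:
  6s^2 - 3s + 9
+ 4s^5 + 6s^4 + 10s^3 + 10s^2 - 2s + 4
= 4s^5 + 6s^4 + 10s^3 + 16s^2 - 5s + 13


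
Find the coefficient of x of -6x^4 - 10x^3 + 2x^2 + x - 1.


Read off the coefficient of x: 1


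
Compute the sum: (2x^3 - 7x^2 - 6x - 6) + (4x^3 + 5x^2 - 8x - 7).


Align terms by degree and add:
  2x^3 - 7x^2 - 6x - 6
+ 4x^3 + 5x^2 - 8x - 7
= 6x^3 - 2x^2 - 14x - 13


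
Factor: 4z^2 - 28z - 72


Roots satisfy r1 + r2 = -b/a = 7 and r1*r2 = c/a = -18.
So r1 = 9, r2 = -2.
4z^2 - 28z - 72 = 4(z - r1)(z - r2) = 4(z - 9)(z + 2)


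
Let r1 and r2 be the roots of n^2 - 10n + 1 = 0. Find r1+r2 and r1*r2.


For an^2+bn+c=0: sum = -b/a, product = c/a.
a=1, b=-10, c=1
Sum = -(-10)/1 = 10
Product = (1)/1 = 1


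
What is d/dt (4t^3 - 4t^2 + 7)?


Apply the power rule term by term:
  d/dt(4t^3) = 12t^2
  d/dt(-4t^2) = -8t
  d/dt(7) = 0
p'(t) = 12t^2 - 8t


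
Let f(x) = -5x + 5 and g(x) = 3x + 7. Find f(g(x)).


Substitute g(x) into f:
f(g(x)) = -5*(3x + 7) + 5
Expand and combine: -15x - 30


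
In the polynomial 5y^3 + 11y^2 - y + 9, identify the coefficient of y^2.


Read off the coefficient of y^2: 11


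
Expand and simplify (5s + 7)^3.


Expand (5s + 7)^3 by repeated multiplication:
  (5s + 7)^2 = 25s^2 + 70s + 49
= 125s^3 + 525s^2 + 735s + 343


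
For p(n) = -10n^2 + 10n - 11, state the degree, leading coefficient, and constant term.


Highest power of n is 2, with coefficient -10. Constant term is -11.
Degree = 2, leading coefficient = -10, constant term = -11


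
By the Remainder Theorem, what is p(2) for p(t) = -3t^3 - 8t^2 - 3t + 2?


By the Remainder Theorem, the remainder equals p(2):
  -3*(2)^3 = -24
  -8*(2)^2 = -32
  -3*(2)^1 = -6
  constant: 2
Sum: -24 - 32 - 6 + 2 = -60


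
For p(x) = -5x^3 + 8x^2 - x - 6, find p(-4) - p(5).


p(-4) = 446
p(5) = -436
p(-4) - p(5) = 446 + 436 = 882


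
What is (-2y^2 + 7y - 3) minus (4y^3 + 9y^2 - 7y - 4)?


Distribute the minus sign:
  (-2y^2 + 7y - 3)
- (4y^3 + 9y^2 - 7y - 4)
Negate second polynomial: -4y^3 - 9y^2 + 7y + 4
Add: -4y^3 - 11y^2 + 14y + 1


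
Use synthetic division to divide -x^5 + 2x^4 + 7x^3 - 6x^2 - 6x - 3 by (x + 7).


Synthetic division with c = -7. Coefficients: -1, 2, 7, -6, -6, -3
Bring down -1.
  -1 * -7 = 7; 7 + 2 = 9
  9 * -7 = -63; -63 + 7 = -56
  -56 * -7 = 392; 392 - 6 = 386
  386 * -7 = -2702; -2702 - 6 = -2708
  -2708 * -7 = 18956; 18956 - 3 = 18953
Quotient: -x^4 + 9x^3 - 56x^2 + 386x - 2708, Remainder: 18953


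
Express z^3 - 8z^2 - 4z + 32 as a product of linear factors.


Try integer roots (divisors of 32). z=2: p(2)=0.
Divide out (z - 2): quotient is z^2 - 6z - 16.
Factor the quadratic: (z + 2)(z - 8)
Result: (z - 2)(z + 2)(z - 8)


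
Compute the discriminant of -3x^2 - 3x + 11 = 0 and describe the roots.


D = b^2 - 4ac = (-3)^2 - 4(-3)(11) = 9 + 132 = 141
Since D > 0: two distinct irrational roots


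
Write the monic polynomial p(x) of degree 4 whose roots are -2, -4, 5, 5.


p(x) = (x + 2)(x + 4)(x - 5)(x - 5)
Expand: x^4 - 4x^3 - 27x^2 + 70x + 200


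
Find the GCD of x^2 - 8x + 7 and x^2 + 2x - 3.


Factor each:
  x^2 - 8x + 7 = (x - 1)(x - 7)
  x^2 + 2x - 3 = (x - 1)(x + 3)
Common monic factor: x - 1


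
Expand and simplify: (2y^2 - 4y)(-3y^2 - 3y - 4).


Distribute each term of the first polynomial:
  (2y^2)(-3y^2 - 3y - 4) = -6y^4 - 6y^3 - 8y^2
  (-4y)(-3y^2 - 3y - 4) = 12y^3 + 12y^2 + 16y
Sum: -6y^4 + 6y^3 + 4y^2 + 16y


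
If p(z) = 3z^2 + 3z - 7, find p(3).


Using direct substitution:
  3 * (3)^2 = 27
  3 * (3)^1 = 9
  constant: -7
Sum = 27 + 9 - 7 = 29


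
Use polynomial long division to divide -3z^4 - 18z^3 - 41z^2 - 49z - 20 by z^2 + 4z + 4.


(-3z^4 - 18z^3 - 41z^2 - 49z - 20) / (z^2 + 4z + 4)
Step 1: -3z^2 * (z^2 + 4z + 4) = -3z^4 - 12z^3 - 12z^2; subtract.
Step 2: -6z * (z^2 + 4z + 4) = -6z^3 - 24z^2 - 24z; subtract.
Step 3: -5 * (z^2 + 4z + 4) = -5z^2 - 20z - 20; subtract.
Quotient: -3z^2 - 6z - 5, Remainder: -5z


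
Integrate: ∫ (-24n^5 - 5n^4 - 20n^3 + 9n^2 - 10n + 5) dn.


Reverse power rule on each term:
  ∫ -24n^5 dn = -4n^6
  ∫ -5n^4 dn = -n^5
  ∫ -20n^3 dn = -5n^4
  ∫ 9n^2 dn = 3n^3
  ∫ -10n dn = -5n^2
  ∫ 5 dn = 5n
F(n) = -4n^6 - n^5 - 5n^4 + 3n^3 - 5n^2 + 5n + C


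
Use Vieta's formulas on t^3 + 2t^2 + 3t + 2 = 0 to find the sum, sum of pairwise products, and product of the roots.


Monic cubic t^3+bt^2+ct+d=0: sum=-b, pairwise sum=c, product=-d.
b=2, c=3, d=2
r1+r2+r3 = -2
r1r2+r1r3+r2r3 = 3
r1r2r3 = -2


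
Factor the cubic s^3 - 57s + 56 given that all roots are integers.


Try integer roots (divisors of 56). s=1: p(1)=0.
Divide out (s - 1): quotient is s^2 + s - 56.
Factor the quadratic: (s - 7)(s + 8)
Result: (s - 1)(s - 7)(s + 8)


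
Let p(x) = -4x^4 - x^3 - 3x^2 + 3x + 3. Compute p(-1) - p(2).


p(-1) = -6
p(2) = -75
p(-1) - p(2) = -6 + 75 = 69


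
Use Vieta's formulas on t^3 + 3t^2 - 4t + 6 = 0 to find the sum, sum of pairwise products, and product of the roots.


Monic cubic t^3+bt^2+ct+d=0: sum=-b, pairwise sum=c, product=-d.
b=3, c=-4, d=6
r1+r2+r3 = -3
r1r2+r1r3+r2r3 = -4
r1r2r3 = -6


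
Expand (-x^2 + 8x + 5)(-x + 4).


Distribute each term of the first polynomial:
  (-x^2)(-x + 4) = x^3 - 4x^2
  (8x)(-x + 4) = -8x^2 + 32x
  (5)(-x + 4) = -5x + 20
Sum: x^3 - 12x^2 + 27x + 20


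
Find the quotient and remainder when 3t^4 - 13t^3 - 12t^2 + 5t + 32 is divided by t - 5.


(3t^4 - 13t^3 - 12t^2 + 5t + 32) / (t - 5)
Step 1: 3t^3 * (t - 5) = 3t^4 - 15t^3; subtract.
Step 2: 2t^2 * (t - 5) = 2t^3 - 10t^2; subtract.
Step 3: -2t * (t - 5) = -2t^2 + 10t; subtract.
Step 4: -5 * (t - 5) = -5t + 25; subtract.
Quotient: 3t^3 + 2t^2 - 2t - 5, Remainder: 7


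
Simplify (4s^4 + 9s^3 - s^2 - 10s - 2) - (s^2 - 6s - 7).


Distribute the minus sign:
  (4s^4 + 9s^3 - s^2 - 10s - 2)
- (s^2 - 6s - 7)
Negate second polynomial: -s^2 + 6s + 7
Add: 4s^4 + 9s^3 - 2s^2 - 4s + 5


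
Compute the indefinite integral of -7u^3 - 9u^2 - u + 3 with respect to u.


Reverse power rule on each term:
  ∫ -7u^3 du = -(7/4)u^4
  ∫ -9u^2 du = -3u^3
  ∫ -u du = -(1/2)u^2
  ∫ 3 du = 3u
F(u) = -(7/4)u^4 - 3u^3 - (1/2)u^2 + 3u + C


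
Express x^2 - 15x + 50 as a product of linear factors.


Roots satisfy r1 + r2 = -b/a = 15 and r1*r2 = c/a = 50.
So r1 = 5, r2 = 10.
x^2 - 15x + 50 = (x - r1)(x - r2) = (x - 5)(x - 10)


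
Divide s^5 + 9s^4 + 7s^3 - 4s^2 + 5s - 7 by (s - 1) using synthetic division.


Synthetic division with c = 1. Coefficients: 1, 9, 7, -4, 5, -7
Bring down 1.
  1 * 1 = 1; 1 + 9 = 10
  10 * 1 = 10; 10 + 7 = 17
  17 * 1 = 17; 17 - 4 = 13
  13 * 1 = 13; 13 + 5 = 18
  18 * 1 = 18; 18 - 7 = 11
Quotient: s^4 + 10s^3 + 17s^2 + 13s + 18, Remainder: 11


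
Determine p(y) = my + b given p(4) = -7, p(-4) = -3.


p(y) = my + b. Using p(4)=-7, p(-4)=-3:
m = (-7 + 3)/(4 + 4) = -4/8 = -1/2
b = -7 - m*(4) = -7 + 2 = -5
p(y) = -(1/2)y - 5


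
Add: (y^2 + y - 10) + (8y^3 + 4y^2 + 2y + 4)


Align terms by degree and add:
  y^2 + y - 10
+ 8y^3 + 4y^2 + 2y + 4
= 8y^3 + 5y^2 + 3y - 6


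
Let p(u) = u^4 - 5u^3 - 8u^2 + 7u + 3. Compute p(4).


Using direct substitution:
  1 * (4)^4 = 256
  -5 * (4)^3 = -320
  -8 * (4)^2 = -128
  7 * (4)^1 = 28
  constant: 3
Sum = 256 - 320 - 128 + 28 + 3 = -161


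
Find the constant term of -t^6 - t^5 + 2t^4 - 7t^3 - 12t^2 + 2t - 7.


Read off the constant term: -7


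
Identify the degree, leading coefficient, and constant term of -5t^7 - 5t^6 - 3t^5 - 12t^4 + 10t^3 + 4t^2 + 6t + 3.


Highest power of t is 7, with coefficient -5. Constant term is 3.
Degree = 7, leading coefficient = -5, constant term = 3


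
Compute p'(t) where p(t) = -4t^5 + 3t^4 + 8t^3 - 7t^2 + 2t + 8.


Apply the power rule term by term:
  d/dt(-4t^5) = -20t^4
  d/dt(3t^4) = 12t^3
  d/dt(8t^3) = 24t^2
  d/dt(-7t^2) = -14t
  d/dt(2t) = 2
  d/dt(8) = 0
p'(t) = -20t^4 + 12t^3 + 24t^2 - 14t + 2


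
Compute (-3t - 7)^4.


Expand (-3t - 7)^4 by repeated multiplication:
  (-3t - 7)^2 = 9t^2 + 42t + 49
  (-3t - 7)^3 = -27t^3 - 189t^2 - 441t - 343
= 81t^4 + 756t^3 + 2646t^2 + 4116t + 2401


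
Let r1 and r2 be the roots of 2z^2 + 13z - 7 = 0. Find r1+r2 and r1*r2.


For az^2+bz+c=0: sum = -b/a, product = c/a.
a=2, b=13, c=-7
Sum = -(13)/2 = -13/2
Product = (-7)/2 = -7/2
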